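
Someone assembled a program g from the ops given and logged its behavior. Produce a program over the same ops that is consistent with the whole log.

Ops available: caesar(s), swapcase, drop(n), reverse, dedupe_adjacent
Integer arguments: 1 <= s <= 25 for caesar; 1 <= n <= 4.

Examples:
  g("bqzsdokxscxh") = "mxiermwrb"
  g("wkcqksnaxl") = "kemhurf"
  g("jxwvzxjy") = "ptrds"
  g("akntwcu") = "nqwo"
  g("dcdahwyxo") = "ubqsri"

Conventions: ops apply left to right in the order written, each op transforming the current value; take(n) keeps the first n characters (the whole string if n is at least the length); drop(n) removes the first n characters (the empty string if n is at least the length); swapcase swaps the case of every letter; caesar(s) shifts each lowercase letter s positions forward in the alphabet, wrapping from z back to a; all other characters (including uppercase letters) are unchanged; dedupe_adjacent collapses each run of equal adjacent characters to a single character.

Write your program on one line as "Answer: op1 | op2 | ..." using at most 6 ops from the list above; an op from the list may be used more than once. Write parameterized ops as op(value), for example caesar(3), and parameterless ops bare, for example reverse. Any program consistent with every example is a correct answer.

drop(3) | reverse | caesar(3) | reverse | caesar(12) | caesar(5)

Check, running the answer program on each example:
  "bqzsdokxscxh" -> "sdokxscxh" -> "hxcsxkods" -> "kafvanrgv" -> "vgrnavfak" -> "hsdzmhrmw" -> "mxiermwrb"
  "wkcqksnaxl" -> "qksnaxl" -> "lxanskq" -> "oadqvnt" -> "tnvqdao" -> "fzhcpma" -> "kemhurf"
  "jxwvzxjy" -> "vzxjy" -> "yjxzv" -> "bmacy" -> "ycamb" -> "komyn" -> "ptrds"
  "akntwcu" -> "twcu" -> "ucwt" -> "xfzw" -> "wzfx" -> "ilrj" -> "nqwo"
  "dcdahwyxo" -> "ahwyxo" -> "oxywha" -> "rabzkd" -> "dkzbar" -> "pwlnmd" -> "ubqsri"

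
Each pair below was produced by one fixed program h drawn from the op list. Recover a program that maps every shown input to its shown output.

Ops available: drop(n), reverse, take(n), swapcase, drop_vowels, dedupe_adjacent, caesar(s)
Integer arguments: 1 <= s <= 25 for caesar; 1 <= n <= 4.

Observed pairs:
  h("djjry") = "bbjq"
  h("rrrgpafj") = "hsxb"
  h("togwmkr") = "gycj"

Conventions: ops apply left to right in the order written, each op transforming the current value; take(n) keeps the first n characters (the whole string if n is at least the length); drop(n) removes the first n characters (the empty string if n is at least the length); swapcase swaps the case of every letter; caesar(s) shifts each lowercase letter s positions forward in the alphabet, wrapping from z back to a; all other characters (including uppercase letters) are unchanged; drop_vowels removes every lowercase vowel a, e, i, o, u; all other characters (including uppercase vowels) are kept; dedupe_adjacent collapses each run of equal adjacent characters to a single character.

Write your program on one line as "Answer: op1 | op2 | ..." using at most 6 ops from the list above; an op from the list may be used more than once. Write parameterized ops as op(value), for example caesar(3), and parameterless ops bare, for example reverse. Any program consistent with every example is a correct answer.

reverse | caesar(18) | drop_vowels | take(4) | reverse

Check, running the answer program on each example:
  "djjry" -> "yrjjd" -> "qjbbv" -> "qjbbv" -> "qjbb" -> "bbjq"
  "rrrgpafj" -> "jfapgrrr" -> "bxshyjjj" -> "bxshyjjj" -> "bxsh" -> "hsxb"
  "togwmkr" -> "rkmwgot" -> "jceoygl" -> "jcygl" -> "jcyg" -> "gycj"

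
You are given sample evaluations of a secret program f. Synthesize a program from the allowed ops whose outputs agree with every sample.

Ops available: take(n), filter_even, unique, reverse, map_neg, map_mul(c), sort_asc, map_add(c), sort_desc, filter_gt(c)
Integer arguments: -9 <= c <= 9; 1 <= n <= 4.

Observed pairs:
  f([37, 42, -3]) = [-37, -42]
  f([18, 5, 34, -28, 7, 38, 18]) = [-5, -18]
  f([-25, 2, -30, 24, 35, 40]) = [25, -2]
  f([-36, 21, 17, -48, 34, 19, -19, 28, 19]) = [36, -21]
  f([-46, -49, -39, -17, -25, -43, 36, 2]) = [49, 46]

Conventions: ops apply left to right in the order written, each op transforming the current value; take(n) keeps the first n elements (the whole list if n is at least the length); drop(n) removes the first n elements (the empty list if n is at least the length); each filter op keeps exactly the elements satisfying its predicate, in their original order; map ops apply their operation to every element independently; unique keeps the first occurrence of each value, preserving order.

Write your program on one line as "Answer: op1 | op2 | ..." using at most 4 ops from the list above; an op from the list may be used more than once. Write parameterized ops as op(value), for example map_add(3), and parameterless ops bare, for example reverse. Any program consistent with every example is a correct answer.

map_neg | take(2) | sort_desc

Check, running the answer program on each example:
  [37, 42, -3] -> [-37, -42, 3] -> [-37, -42] -> [-37, -42]
  [18, 5, 34, -28, 7, 38, 18] -> [-18, -5, -34, 28, -7, -38, -18] -> [-18, -5] -> [-5, -18]
  [-25, 2, -30, 24, 35, 40] -> [25, -2, 30, -24, -35, -40] -> [25, -2] -> [25, -2]
  [-36, 21, 17, -48, 34, 19, -19, 28, 19] -> [36, -21, -17, 48, -34, -19, 19, -28, -19] -> [36, -21] -> [36, -21]
  [-46, -49, -39, -17, -25, -43, 36, 2] -> [46, 49, 39, 17, 25, 43, -36, -2] -> [46, 49] -> [49, 46]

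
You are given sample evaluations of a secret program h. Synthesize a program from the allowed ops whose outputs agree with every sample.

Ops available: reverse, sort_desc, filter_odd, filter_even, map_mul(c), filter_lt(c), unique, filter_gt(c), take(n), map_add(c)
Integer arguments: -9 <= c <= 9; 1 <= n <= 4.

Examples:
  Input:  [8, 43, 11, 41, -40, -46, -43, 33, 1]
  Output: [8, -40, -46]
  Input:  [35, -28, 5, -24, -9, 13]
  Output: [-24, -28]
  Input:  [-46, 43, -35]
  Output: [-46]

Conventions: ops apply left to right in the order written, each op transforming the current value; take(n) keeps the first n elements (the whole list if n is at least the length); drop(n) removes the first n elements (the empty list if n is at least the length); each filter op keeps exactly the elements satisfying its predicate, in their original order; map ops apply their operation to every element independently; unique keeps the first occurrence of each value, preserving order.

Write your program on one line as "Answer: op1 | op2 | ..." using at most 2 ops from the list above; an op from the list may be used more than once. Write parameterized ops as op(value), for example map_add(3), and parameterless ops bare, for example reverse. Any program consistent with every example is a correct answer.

filter_even | sort_desc

Check, running the answer program on each example:
  [8, 43, 11, 41, -40, -46, -43, 33, 1] -> [8, -40, -46] -> [8, -40, -46]
  [35, -28, 5, -24, -9, 13] -> [-28, -24] -> [-24, -28]
  [-46, 43, -35] -> [-46] -> [-46]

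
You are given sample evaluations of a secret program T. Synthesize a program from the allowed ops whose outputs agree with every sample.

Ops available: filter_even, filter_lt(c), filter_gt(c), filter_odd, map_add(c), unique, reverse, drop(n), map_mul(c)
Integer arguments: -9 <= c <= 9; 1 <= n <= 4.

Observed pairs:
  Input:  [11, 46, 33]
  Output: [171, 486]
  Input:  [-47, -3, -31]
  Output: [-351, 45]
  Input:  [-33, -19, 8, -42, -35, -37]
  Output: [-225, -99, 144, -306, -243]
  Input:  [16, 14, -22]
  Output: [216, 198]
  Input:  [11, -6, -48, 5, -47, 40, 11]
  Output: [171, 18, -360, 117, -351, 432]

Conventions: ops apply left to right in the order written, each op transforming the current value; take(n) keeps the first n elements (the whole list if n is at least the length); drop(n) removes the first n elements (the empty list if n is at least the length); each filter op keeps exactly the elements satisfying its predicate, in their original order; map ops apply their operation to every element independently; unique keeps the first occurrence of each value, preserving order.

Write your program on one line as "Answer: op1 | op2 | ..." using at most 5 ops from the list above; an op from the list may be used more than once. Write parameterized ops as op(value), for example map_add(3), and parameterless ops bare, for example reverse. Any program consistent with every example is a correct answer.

reverse | drop(1) | map_add(8) | map_mul(9) | reverse

Check, running the answer program on each example:
  [11, 46, 33] -> [33, 46, 11] -> [46, 11] -> [54, 19] -> [486, 171] -> [171, 486]
  [-47, -3, -31] -> [-31, -3, -47] -> [-3, -47] -> [5, -39] -> [45, -351] -> [-351, 45]
  [-33, -19, 8, -42, -35, -37] -> [-37, -35, -42, 8, -19, -33] -> [-35, -42, 8, -19, -33] -> [-27, -34, 16, -11, -25] -> [-243, -306, 144, -99, -225] -> [-225, -99, 144, -306, -243]
  [16, 14, -22] -> [-22, 14, 16] -> [14, 16] -> [22, 24] -> [198, 216] -> [216, 198]
  [11, -6, -48, 5, -47, 40, 11] -> [11, 40, -47, 5, -48, -6, 11] -> [40, -47, 5, -48, -6, 11] -> [48, -39, 13, -40, 2, 19] -> [432, -351, 117, -360, 18, 171] -> [171, 18, -360, 117, -351, 432]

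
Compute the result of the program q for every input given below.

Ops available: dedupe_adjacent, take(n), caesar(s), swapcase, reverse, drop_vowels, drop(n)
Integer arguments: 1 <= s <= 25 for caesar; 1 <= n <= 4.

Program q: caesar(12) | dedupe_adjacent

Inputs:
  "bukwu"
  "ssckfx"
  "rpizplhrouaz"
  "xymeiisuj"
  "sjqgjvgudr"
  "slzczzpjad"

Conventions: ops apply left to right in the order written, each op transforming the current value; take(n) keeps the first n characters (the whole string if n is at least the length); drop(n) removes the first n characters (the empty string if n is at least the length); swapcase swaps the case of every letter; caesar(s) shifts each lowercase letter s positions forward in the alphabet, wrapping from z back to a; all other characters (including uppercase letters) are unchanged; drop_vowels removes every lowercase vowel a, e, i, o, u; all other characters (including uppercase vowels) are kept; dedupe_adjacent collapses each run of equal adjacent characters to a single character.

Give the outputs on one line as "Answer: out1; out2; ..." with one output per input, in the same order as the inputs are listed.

Execution, op by op:
  "bukwu" -> "ngwig" -> "ngwig"
  "ssckfx" -> "eeowrj" -> "eowrj"
  "rpizplhrouaz" -> "dbulbxtdagml" -> "dbulbxtdagml"
  "xymeiisuj" -> "jkyquuegv" -> "jkyquegv"
  "sjqgjvgudr" -> "evcsvhsgpd" -> "evcsvhsgpd"
  "slzczzpjad" -> "exlollbvmp" -> "exlolbvmp"

"ngwig"; "eowrj"; "dbulbxtdagml"; "jkyquegv"; "evcsvhsgpd"; "exlolbvmp"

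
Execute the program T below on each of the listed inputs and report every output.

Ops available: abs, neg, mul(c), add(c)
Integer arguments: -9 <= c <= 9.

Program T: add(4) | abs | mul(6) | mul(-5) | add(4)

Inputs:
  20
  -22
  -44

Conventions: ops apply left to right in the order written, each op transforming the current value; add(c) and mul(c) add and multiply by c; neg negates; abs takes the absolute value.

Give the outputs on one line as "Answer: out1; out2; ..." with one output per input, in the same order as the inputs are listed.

-716; -536; -1196

Execution, op by op:
  20 -> 24 -> 24 -> 144 -> -720 -> -716
  -22 -> -18 -> 18 -> 108 -> -540 -> -536
  -44 -> -40 -> 40 -> 240 -> -1200 -> -1196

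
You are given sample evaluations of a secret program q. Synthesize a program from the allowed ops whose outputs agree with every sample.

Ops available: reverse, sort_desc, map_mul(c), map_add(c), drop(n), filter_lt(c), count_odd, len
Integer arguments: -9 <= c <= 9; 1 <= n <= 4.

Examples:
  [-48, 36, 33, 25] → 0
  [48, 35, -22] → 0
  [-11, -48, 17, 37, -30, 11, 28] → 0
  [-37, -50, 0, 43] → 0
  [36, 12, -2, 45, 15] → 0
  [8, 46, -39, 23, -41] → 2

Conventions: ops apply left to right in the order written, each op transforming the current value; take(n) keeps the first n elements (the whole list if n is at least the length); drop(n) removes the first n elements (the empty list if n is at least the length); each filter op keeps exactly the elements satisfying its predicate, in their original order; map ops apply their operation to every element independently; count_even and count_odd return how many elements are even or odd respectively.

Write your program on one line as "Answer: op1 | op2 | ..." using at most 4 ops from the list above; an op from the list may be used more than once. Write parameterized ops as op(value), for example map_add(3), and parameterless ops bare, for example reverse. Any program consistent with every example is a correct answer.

drop(1) | reverse | filter_lt(-7) | count_odd

Check, running the answer program on each example:
  [-48, 36, 33, 25] -> [36, 33, 25] -> [25, 33, 36] -> [] -> 0
  [48, 35, -22] -> [35, -22] -> [-22, 35] -> [-22] -> 0
  [-11, -48, 17, 37, -30, 11, 28] -> [-48, 17, 37, -30, 11, 28] -> [28, 11, -30, 37, 17, -48] -> [-30, -48] -> 0
  [-37, -50, 0, 43] -> [-50, 0, 43] -> [43, 0, -50] -> [-50] -> 0
  [36, 12, -2, 45, 15] -> [12, -2, 45, 15] -> [15, 45, -2, 12] -> [] -> 0
  [8, 46, -39, 23, -41] -> [46, -39, 23, -41] -> [-41, 23, -39, 46] -> [-41, -39] -> 2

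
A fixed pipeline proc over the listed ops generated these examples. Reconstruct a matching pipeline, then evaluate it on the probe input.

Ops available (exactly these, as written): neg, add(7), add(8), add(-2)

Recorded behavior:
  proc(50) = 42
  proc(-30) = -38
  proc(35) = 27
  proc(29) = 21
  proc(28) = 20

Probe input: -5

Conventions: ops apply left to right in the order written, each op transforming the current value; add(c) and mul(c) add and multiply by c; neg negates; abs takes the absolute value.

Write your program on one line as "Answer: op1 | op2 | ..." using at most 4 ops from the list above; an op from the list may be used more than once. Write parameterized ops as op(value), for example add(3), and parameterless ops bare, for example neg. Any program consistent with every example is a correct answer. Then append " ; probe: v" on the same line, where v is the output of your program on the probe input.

neg | add(8) | neg ; probe: -13

Check, running the answer program on each example:
  50 -> -50 -> -42 -> 42
  -30 -> 30 -> 38 -> -38
  35 -> -35 -> -27 -> 27
  29 -> -29 -> -21 -> 21
  28 -> -28 -> -20 -> 20
  probe: -5 -> 5 -> 13 -> -13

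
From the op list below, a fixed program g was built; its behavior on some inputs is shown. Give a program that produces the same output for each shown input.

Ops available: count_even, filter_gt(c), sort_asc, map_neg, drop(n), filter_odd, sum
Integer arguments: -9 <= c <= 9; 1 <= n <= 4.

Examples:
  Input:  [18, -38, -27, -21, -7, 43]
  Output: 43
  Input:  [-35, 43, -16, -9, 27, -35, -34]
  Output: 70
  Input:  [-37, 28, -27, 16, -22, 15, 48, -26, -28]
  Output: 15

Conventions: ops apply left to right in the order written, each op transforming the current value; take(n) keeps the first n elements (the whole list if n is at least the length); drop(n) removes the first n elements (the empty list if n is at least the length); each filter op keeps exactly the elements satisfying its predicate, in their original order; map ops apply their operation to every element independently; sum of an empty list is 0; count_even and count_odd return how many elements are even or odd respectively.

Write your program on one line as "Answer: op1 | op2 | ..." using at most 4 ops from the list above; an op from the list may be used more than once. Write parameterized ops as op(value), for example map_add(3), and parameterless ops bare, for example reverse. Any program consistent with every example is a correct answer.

filter_odd | sort_asc | filter_gt(-7) | sum

Check, running the answer program on each example:
  [18, -38, -27, -21, -7, 43] -> [-27, -21, -7, 43] -> [-27, -21, -7, 43] -> [43] -> 43
  [-35, 43, -16, -9, 27, -35, -34] -> [-35, 43, -9, 27, -35] -> [-35, -35, -9, 27, 43] -> [27, 43] -> 70
  [-37, 28, -27, 16, -22, 15, 48, -26, -28] -> [-37, -27, 15] -> [-37, -27, 15] -> [15] -> 15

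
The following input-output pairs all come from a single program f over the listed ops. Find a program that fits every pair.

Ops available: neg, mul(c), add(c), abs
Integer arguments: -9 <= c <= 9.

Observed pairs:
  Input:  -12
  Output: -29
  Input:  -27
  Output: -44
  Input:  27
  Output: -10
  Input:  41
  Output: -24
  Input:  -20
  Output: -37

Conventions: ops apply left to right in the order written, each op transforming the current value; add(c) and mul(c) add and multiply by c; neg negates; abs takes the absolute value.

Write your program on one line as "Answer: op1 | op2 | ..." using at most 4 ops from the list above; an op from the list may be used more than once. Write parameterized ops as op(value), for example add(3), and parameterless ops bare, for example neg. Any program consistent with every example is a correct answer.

add(-8) | add(-9) | abs | neg

Check, running the answer program on each example:
  -12 -> -20 -> -29 -> 29 -> -29
  -27 -> -35 -> -44 -> 44 -> -44
  27 -> 19 -> 10 -> 10 -> -10
  41 -> 33 -> 24 -> 24 -> -24
  -20 -> -28 -> -37 -> 37 -> -37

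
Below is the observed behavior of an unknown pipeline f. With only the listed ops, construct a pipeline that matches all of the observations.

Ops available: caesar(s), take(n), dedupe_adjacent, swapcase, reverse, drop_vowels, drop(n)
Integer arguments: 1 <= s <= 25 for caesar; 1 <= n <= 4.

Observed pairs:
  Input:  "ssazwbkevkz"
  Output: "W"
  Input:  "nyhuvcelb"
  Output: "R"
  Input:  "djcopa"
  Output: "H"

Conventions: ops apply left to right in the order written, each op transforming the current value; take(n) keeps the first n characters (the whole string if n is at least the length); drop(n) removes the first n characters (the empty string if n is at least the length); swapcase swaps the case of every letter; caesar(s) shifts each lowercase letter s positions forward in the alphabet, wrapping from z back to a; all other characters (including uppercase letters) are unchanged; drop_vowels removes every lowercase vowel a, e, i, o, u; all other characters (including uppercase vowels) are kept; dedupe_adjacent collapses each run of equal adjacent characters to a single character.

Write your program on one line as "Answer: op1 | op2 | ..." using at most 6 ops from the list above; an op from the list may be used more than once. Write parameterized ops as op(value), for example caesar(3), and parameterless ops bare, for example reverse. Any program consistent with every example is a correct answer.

take(4) | drop_vowels | caesar(24) | caesar(6) | take(1) | swapcase

Check, running the answer program on each example:
  "ssazwbkevkz" -> "ssaz" -> "ssz" -> "qqx" -> "wwd" -> "w" -> "W"
  "nyhuvcelb" -> "nyhu" -> "nyh" -> "lwf" -> "rcl" -> "r" -> "R"
  "djcopa" -> "djco" -> "djc" -> "bha" -> "hng" -> "h" -> "H"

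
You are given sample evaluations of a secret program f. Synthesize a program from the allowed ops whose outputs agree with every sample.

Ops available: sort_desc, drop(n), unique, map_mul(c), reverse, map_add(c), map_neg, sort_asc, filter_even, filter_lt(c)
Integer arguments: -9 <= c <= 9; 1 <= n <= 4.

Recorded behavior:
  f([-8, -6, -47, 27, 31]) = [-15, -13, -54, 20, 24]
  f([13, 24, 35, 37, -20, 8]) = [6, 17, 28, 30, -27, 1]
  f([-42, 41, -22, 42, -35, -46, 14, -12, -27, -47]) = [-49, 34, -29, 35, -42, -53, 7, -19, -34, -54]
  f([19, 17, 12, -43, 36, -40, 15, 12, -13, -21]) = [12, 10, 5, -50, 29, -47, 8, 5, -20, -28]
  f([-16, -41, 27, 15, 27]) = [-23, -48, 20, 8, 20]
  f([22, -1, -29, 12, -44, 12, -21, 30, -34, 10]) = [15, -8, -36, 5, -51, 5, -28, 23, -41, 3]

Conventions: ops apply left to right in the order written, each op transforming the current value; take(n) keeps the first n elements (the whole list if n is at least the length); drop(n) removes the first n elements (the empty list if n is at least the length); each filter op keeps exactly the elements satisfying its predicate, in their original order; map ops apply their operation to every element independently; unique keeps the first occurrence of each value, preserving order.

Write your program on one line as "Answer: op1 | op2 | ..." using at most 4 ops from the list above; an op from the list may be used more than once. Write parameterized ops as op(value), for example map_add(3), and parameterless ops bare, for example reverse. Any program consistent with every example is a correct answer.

map_neg | map_add(7) | map_neg

Check, running the answer program on each example:
  [-8, -6, -47, 27, 31] -> [8, 6, 47, -27, -31] -> [15, 13, 54, -20, -24] -> [-15, -13, -54, 20, 24]
  [13, 24, 35, 37, -20, 8] -> [-13, -24, -35, -37, 20, -8] -> [-6, -17, -28, -30, 27, -1] -> [6, 17, 28, 30, -27, 1]
  [-42, 41, -22, 42, -35, -46, 14, -12, -27, -47] -> [42, -41, 22, -42, 35, 46, -14, 12, 27, 47] -> [49, -34, 29, -35, 42, 53, -7, 19, 34, 54] -> [-49, 34, -29, 35, -42, -53, 7, -19, -34, -54]
  [19, 17, 12, -43, 36, -40, 15, 12, -13, -21] -> [-19, -17, -12, 43, -36, 40, -15, -12, 13, 21] -> [-12, -10, -5, 50, -29, 47, -8, -5, 20, 28] -> [12, 10, 5, -50, 29, -47, 8, 5, -20, -28]
  [-16, -41, 27, 15, 27] -> [16, 41, -27, -15, -27] -> [23, 48, -20, -8, -20] -> [-23, -48, 20, 8, 20]
  [22, -1, -29, 12, -44, 12, -21, 30, -34, 10] -> [-22, 1, 29, -12, 44, -12, 21, -30, 34, -10] -> [-15, 8, 36, -5, 51, -5, 28, -23, 41, -3] -> [15, -8, -36, 5, -51, 5, -28, 23, -41, 3]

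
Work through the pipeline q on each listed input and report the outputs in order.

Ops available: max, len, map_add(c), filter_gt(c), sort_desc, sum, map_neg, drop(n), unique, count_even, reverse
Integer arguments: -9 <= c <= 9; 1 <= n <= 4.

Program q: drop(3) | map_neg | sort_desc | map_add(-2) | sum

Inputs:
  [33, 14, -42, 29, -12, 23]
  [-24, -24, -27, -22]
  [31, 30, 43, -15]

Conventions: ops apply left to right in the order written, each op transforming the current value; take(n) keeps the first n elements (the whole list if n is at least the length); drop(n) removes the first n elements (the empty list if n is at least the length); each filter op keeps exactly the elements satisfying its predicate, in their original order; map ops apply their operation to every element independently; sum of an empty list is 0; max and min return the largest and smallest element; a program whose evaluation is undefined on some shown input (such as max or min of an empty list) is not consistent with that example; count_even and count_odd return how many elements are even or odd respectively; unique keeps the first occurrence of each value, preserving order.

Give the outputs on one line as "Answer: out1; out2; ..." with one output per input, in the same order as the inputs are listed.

Execution, op by op:
  [33, 14, -42, 29, -12, 23] -> [29, -12, 23] -> [-29, 12, -23] -> [12, -23, -29] -> [10, -25, -31] -> -46
  [-24, -24, -27, -22] -> [-22] -> [22] -> [22] -> [20] -> 20
  [31, 30, 43, -15] -> [-15] -> [15] -> [15] -> [13] -> 13

-46; 20; 13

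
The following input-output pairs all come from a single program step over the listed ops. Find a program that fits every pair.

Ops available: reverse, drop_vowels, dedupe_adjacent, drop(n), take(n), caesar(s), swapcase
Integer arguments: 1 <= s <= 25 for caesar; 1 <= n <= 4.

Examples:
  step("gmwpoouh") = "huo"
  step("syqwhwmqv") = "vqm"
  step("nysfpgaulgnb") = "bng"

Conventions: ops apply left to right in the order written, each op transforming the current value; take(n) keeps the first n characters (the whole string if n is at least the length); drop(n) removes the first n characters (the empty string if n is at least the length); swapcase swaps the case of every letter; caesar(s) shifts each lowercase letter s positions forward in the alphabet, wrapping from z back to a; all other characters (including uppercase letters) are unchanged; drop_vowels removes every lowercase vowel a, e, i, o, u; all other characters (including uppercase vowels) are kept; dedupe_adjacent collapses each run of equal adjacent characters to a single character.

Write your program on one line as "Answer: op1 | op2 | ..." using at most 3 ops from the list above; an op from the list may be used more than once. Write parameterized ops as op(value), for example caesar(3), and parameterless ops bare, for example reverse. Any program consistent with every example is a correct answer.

reverse | take(3)

Check, running the answer program on each example:
  "gmwpoouh" -> "huoopwmg" -> "huo"
  "syqwhwmqv" -> "vqmwhwqys" -> "vqm"
  "nysfpgaulgnb" -> "bngluagpfsyn" -> "bng"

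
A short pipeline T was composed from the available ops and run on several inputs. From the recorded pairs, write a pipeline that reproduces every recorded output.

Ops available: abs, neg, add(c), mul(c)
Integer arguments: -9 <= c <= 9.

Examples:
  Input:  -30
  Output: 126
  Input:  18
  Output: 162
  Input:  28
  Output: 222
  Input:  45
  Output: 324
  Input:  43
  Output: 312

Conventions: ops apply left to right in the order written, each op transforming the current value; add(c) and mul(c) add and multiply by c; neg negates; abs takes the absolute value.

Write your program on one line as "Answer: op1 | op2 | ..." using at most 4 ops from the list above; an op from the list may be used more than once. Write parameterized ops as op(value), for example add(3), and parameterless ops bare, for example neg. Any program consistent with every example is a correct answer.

add(5) | add(4) | abs | mul(6)

Check, running the answer program on each example:
  -30 -> -25 -> -21 -> 21 -> 126
  18 -> 23 -> 27 -> 27 -> 162
  28 -> 33 -> 37 -> 37 -> 222
  45 -> 50 -> 54 -> 54 -> 324
  43 -> 48 -> 52 -> 52 -> 312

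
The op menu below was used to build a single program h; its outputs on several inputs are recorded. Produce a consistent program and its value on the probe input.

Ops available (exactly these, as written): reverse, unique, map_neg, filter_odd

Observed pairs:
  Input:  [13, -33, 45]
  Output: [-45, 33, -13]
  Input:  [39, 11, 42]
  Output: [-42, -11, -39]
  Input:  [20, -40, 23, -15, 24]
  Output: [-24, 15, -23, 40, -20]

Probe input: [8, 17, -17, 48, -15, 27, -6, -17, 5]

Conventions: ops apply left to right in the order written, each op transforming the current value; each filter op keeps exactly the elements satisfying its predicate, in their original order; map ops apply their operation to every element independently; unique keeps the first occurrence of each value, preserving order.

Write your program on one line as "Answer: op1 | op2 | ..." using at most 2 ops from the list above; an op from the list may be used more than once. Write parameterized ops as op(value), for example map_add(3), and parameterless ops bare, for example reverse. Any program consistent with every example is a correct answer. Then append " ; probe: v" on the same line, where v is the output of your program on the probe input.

reverse | map_neg ; probe: [-5, 17, 6, -27, 15, -48, 17, -17, -8]

Check, running the answer program on each example:
  [13, -33, 45] -> [45, -33, 13] -> [-45, 33, -13]
  [39, 11, 42] -> [42, 11, 39] -> [-42, -11, -39]
  [20, -40, 23, -15, 24] -> [24, -15, 23, -40, 20] -> [-24, 15, -23, 40, -20]
  probe: [8, 17, -17, 48, -15, 27, -6, -17, 5] -> [5, -17, -6, 27, -15, 48, -17, 17, 8] -> [-5, 17, 6, -27, 15, -48, 17, -17, -8]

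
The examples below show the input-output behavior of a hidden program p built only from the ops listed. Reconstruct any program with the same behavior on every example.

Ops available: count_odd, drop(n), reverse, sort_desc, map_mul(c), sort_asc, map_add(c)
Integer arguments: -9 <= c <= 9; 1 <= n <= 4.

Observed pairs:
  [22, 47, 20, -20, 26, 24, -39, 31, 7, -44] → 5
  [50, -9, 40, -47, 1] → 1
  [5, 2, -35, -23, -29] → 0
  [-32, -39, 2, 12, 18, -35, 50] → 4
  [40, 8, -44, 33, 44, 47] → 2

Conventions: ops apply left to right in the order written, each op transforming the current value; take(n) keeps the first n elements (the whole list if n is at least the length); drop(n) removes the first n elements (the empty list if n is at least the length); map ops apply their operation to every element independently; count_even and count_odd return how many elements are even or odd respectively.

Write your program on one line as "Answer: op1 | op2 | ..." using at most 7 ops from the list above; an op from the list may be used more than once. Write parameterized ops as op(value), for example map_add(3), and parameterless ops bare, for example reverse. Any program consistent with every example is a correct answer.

drop(2) | sort_desc | map_add(-6) | map_mul(-5) | map_add(-3) | count_odd

Check, running the answer program on each example:
  [22, 47, 20, -20, 26, 24, -39, 31, 7, -44] -> [20, -20, 26, 24, -39, 31, 7, -44] -> [31, 26, 24, 20, 7, -20, -39, -44] -> [25, 20, 18, 14, 1, -26, -45, -50] -> [-125, -100, -90, -70, -5, 130, 225, 250] -> [-128, -103, -93, -73, -8, 127, 222, 247] -> 5
  [50, -9, 40, -47, 1] -> [40, -47, 1] -> [40, 1, -47] -> [34, -5, -53] -> [-170, 25, 265] -> [-173, 22, 262] -> 1
  [5, 2, -35, -23, -29] -> [-35, -23, -29] -> [-23, -29, -35] -> [-29, -35, -41] -> [145, 175, 205] -> [142, 172, 202] -> 0
  [-32, -39, 2, 12, 18, -35, 50] -> [2, 12, 18, -35, 50] -> [50, 18, 12, 2, -35] -> [44, 12, 6, -4, -41] -> [-220, -60, -30, 20, 205] -> [-223, -63, -33, 17, 202] -> 4
  [40, 8, -44, 33, 44, 47] -> [-44, 33, 44, 47] -> [47, 44, 33, -44] -> [41, 38, 27, -50] -> [-205, -190, -135, 250] -> [-208, -193, -138, 247] -> 2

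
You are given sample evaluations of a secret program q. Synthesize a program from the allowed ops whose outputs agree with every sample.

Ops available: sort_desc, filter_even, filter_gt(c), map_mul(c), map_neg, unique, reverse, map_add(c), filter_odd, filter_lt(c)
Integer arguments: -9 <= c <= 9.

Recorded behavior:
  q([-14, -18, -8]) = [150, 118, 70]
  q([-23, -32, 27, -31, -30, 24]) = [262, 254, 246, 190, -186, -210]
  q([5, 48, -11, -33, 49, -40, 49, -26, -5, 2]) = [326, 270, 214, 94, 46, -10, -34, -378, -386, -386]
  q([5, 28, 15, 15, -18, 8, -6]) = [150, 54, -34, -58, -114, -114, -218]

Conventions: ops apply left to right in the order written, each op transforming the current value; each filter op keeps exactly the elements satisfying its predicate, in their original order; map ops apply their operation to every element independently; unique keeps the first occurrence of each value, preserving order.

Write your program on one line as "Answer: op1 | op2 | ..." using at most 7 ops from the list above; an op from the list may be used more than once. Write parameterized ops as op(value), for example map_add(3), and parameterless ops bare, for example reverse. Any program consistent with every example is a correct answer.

map_mul(-8) | map_neg | map_add(-6) | sort_desc | map_neg | reverse

Check, running the answer program on each example:
  [-14, -18, -8] -> [112, 144, 64] -> [-112, -144, -64] -> [-118, -150, -70] -> [-70, -118, -150] -> [70, 118, 150] -> [150, 118, 70]
  [-23, -32, 27, -31, -30, 24] -> [184, 256, -216, 248, 240, -192] -> [-184, -256, 216, -248, -240, 192] -> [-190, -262, 210, -254, -246, 186] -> [210, 186, -190, -246, -254, -262] -> [-210, -186, 190, 246, 254, 262] -> [262, 254, 246, 190, -186, -210]
  [5, 48, -11, -33, 49, -40, 49, -26, -5, 2] -> [-40, -384, 88, 264, -392, 320, -392, 208, 40, -16] -> [40, 384, -88, -264, 392, -320, 392, -208, -40, 16] -> [34, 378, -94, -270, 386, -326, 386, -214, -46, 10] -> [386, 386, 378, 34, 10, -46, -94, -214, -270, -326] -> [-386, -386, -378, -34, -10, 46, 94, 214, 270, 326] -> [326, 270, 214, 94, 46, -10, -34, -378, -386, -386]
  [5, 28, 15, 15, -18, 8, -6] -> [-40, -224, -120, -120, 144, -64, 48] -> [40, 224, 120, 120, -144, 64, -48] -> [34, 218, 114, 114, -150, 58, -54] -> [218, 114, 114, 58, 34, -54, -150] -> [-218, -114, -114, -58, -34, 54, 150] -> [150, 54, -34, -58, -114, -114, -218]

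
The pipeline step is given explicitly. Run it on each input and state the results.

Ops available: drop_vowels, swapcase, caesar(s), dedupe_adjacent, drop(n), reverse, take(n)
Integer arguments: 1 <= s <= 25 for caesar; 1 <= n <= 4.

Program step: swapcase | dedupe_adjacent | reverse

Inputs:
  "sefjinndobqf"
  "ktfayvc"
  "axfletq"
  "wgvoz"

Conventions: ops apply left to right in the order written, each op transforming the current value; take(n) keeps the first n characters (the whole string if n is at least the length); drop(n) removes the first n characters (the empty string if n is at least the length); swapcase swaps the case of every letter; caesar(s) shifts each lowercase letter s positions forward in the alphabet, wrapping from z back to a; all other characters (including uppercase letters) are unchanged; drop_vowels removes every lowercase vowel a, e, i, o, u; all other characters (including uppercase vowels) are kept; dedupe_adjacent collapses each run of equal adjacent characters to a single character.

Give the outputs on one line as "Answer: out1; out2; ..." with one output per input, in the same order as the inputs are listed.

"FQBODNIJFES"; "CVYAFTK"; "QTELFXA"; "ZOVGW"

Execution, op by op:
  "sefjinndobqf" -> "SEFJINNDOBQF" -> "SEFJINDOBQF" -> "FQBODNIJFES"
  "ktfayvc" -> "KTFAYVC" -> "KTFAYVC" -> "CVYAFTK"
  "axfletq" -> "AXFLETQ" -> "AXFLETQ" -> "QTELFXA"
  "wgvoz" -> "WGVOZ" -> "WGVOZ" -> "ZOVGW"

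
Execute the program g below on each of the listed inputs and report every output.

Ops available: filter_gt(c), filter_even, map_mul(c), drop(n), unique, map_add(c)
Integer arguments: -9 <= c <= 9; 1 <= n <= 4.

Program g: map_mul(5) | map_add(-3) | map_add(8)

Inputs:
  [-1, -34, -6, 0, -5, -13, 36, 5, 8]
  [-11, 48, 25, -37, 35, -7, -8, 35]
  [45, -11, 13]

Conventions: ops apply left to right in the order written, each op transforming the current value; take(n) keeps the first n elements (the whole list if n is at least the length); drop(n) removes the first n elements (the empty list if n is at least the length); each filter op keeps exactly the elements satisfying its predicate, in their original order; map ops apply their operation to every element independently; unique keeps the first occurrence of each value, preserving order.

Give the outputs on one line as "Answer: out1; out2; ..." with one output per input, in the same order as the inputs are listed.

Execution, op by op:
  [-1, -34, -6, 0, -5, -13, 36, 5, 8] -> [-5, -170, -30, 0, -25, -65, 180, 25, 40] -> [-8, -173, -33, -3, -28, -68, 177, 22, 37] -> [0, -165, -25, 5, -20, -60, 185, 30, 45]
  [-11, 48, 25, -37, 35, -7, -8, 35] -> [-55, 240, 125, -185, 175, -35, -40, 175] -> [-58, 237, 122, -188, 172, -38, -43, 172] -> [-50, 245, 130, -180, 180, -30, -35, 180]
  [45, -11, 13] -> [225, -55, 65] -> [222, -58, 62] -> [230, -50, 70]

[0, -165, -25, 5, -20, -60, 185, 30, 45]; [-50, 245, 130, -180, 180, -30, -35, 180]; [230, -50, 70]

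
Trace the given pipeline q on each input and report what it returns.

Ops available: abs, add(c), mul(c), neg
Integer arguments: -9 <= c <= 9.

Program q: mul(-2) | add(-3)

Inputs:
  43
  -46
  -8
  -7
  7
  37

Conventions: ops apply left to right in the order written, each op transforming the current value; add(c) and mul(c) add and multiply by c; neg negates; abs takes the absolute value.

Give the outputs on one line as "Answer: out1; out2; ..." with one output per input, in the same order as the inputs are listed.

-89; 89; 13; 11; -17; -77

Execution, op by op:
  43 -> -86 -> -89
  -46 -> 92 -> 89
  -8 -> 16 -> 13
  -7 -> 14 -> 11
  7 -> -14 -> -17
  37 -> -74 -> -77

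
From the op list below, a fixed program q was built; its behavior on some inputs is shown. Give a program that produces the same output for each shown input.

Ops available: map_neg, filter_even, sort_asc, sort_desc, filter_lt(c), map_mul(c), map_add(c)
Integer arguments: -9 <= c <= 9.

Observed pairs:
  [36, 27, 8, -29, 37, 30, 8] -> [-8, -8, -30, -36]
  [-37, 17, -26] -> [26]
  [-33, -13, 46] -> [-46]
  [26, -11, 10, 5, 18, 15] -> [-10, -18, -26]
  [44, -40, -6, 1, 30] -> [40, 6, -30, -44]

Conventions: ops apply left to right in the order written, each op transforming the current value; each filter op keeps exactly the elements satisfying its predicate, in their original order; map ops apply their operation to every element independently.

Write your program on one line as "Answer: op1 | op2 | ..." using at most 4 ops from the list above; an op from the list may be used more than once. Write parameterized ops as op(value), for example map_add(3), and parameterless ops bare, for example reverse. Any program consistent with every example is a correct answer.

filter_even | map_neg | sort_asc | sort_desc

Check, running the answer program on each example:
  [36, 27, 8, -29, 37, 30, 8] -> [36, 8, 30, 8] -> [-36, -8, -30, -8] -> [-36, -30, -8, -8] -> [-8, -8, -30, -36]
  [-37, 17, -26] -> [-26] -> [26] -> [26] -> [26]
  [-33, -13, 46] -> [46] -> [-46] -> [-46] -> [-46]
  [26, -11, 10, 5, 18, 15] -> [26, 10, 18] -> [-26, -10, -18] -> [-26, -18, -10] -> [-10, -18, -26]
  [44, -40, -6, 1, 30] -> [44, -40, -6, 30] -> [-44, 40, 6, -30] -> [-44, -30, 6, 40] -> [40, 6, -30, -44]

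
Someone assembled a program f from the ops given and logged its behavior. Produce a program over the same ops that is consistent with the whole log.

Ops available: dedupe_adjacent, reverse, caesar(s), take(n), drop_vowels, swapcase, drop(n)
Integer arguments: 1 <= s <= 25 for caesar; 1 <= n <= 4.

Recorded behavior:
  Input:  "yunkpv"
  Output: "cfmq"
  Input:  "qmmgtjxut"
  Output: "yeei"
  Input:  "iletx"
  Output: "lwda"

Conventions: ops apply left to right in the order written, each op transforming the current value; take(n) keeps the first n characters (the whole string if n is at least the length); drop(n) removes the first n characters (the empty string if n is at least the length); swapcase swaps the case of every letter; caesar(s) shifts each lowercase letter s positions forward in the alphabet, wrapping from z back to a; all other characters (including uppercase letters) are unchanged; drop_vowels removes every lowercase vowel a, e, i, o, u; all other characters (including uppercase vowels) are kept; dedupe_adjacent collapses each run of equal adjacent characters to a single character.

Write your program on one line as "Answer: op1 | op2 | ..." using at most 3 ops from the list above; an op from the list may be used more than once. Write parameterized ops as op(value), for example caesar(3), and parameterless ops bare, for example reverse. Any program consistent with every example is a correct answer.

take(4) | reverse | caesar(18)

Check, running the answer program on each example:
  "yunkpv" -> "yunk" -> "knuy" -> "cfmq"
  "qmmgtjxut" -> "qmmg" -> "gmmq" -> "yeei"
  "iletx" -> "ilet" -> "teli" -> "lwda"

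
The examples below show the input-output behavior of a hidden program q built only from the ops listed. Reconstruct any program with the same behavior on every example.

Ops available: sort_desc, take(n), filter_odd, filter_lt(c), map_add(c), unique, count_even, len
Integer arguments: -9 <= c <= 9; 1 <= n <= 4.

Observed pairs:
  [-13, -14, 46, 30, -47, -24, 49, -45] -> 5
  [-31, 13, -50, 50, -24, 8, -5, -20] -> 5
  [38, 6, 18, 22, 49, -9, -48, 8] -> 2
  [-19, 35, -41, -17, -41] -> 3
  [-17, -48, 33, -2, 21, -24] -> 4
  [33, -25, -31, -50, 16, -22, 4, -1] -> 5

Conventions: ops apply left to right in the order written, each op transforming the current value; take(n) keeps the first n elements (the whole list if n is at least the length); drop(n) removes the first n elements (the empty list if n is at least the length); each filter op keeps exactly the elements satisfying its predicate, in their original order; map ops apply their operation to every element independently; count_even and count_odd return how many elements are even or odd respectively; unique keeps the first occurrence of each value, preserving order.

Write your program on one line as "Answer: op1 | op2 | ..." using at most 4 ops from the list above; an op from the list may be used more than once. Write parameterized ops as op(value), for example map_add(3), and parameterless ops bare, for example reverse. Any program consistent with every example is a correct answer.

sort_desc | filter_lt(2) | unique | len

Check, running the answer program on each example:
  [-13, -14, 46, 30, -47, -24, 49, -45] -> [49, 46, 30, -13, -14, -24, -45, -47] -> [-13, -14, -24, -45, -47] -> [-13, -14, -24, -45, -47] -> 5
  [-31, 13, -50, 50, -24, 8, -5, -20] -> [50, 13, 8, -5, -20, -24, -31, -50] -> [-5, -20, -24, -31, -50] -> [-5, -20, -24, -31, -50] -> 5
  [38, 6, 18, 22, 49, -9, -48, 8] -> [49, 38, 22, 18, 8, 6, -9, -48] -> [-9, -48] -> [-9, -48] -> 2
  [-19, 35, -41, -17, -41] -> [35, -17, -19, -41, -41] -> [-17, -19, -41, -41] -> [-17, -19, -41] -> 3
  [-17, -48, 33, -2, 21, -24] -> [33, 21, -2, -17, -24, -48] -> [-2, -17, -24, -48] -> [-2, -17, -24, -48] -> 4
  [33, -25, -31, -50, 16, -22, 4, -1] -> [33, 16, 4, -1, -22, -25, -31, -50] -> [-1, -22, -25, -31, -50] -> [-1, -22, -25, -31, -50] -> 5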